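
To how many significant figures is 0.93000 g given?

5

0.93000: leading zeros are not significant; trailing zeros after a decimal point are significant.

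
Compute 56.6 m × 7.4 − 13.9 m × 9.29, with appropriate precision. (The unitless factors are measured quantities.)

56.6 × 7.4 = 418.84 → 4.2 × 10² m (2 s.f., last digit at the 10^1 place).
13.9 × 9.29 = 129.131 → 129 m (3 s.f., last digit at the 10^0 place).
Difference: 289.709 m; keep the coarser place, 10^1.
Result: 2.9 × 10² m.

2.9 × 10² m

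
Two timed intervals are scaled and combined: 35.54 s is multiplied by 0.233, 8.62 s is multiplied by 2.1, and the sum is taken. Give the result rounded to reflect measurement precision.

26 s

35.54 × 0.233 = 8.28082 → 8.28 s (3 s.f., last digit at the 10^-2 place).
8.62 × 2.1 = 18.102 → 18 s (2 s.f., last digit at the 10^0 place).
Sum: 26.38282 s; keep the coarser place, 10^0.
Result: 26 s.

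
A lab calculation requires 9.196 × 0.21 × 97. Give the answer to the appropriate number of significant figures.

9.196 × 0.21 × 97 = 187.32252
Multiplication/division keeps the fewest significant figures: 9.196 → 4 s.f., 0.21 → 2 s.f., 97 → 2 s.f.; limit is 2.
Rounded to 2 significant figures: 1.9 × 10².

1.9 × 10²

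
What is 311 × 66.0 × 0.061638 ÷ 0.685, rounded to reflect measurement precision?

1.85 × 10³

311 × 66.0 × 0.061638 ÷ 0.685 = 1846.98042044…
Multiplication/division keeps the fewest significant figures: 311 → 3 s.f., 66.0 → 3 s.f., 0.061638 → 5 s.f., 0.685 → 3 s.f.; limit is 3.
Rounded to 3 significant figures: 1.85 × 10³.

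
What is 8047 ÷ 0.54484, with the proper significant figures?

8047 ÷ 0.54484 = 14769.4736069…
Multiplication/division keeps the fewest significant figures: 8047 → 4 s.f., 0.54484 → 5 s.f.; limit is 4.
Rounded to 4 significant figures: 1.477 × 10^4.

1.477 × 10^4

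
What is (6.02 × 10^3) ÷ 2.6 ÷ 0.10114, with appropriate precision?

2.3 × 10^4

(6.02 × 10^3) ÷ 2.6 ÷ 0.10114 = 22892.8674647…
Multiplication/division keeps the fewest significant figures: 6.02 × 10^3 → 3 s.f., 2.6 → 2 s.f., 0.10114 → 5 s.f.; limit is 2.
Rounded to 2 significant figures: 2.3 × 10^4.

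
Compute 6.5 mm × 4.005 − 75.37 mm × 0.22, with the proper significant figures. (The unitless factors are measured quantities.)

6.5 × 4.005 = 26.0325 → 26 mm (2 s.f., last digit at the 10^0 place).
75.37 × 0.22 = 16.5814 → 17 mm (2 s.f., last digit at the 10^0 place).
Difference: 9.4511 mm; keep the coarser place, 10^0.
Result: 9 mm.

9 mm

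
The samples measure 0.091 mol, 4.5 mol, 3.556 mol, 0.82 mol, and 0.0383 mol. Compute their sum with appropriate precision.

0.091 mol + 4.5 mol + 3.556 mol + 0.82 mol + 0.0383 mol = 9.0053 mol.
Addition/subtraction keeps the fewest decimal places: 0.091 → 3 decimal places, 4.5 → 1 decimal place, 3.556 → 3 decimal places, 0.82 → 2 decimal places, 0.0383 → 4 decimal places; limit is 1.
Rounded to 1 decimal place: 9.0 mol.

9.0 mol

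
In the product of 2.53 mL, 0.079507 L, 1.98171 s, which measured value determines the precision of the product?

2.53 mL

2.53 mL → 3 s.f.; 0.079507 L → 5 s.f.; 1.98171 s → 6 s.f.
The fewest is 3 significant figures, from 2.53 mL.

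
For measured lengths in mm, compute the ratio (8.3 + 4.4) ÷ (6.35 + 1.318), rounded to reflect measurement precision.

8.3 + 4.4 = 12.7, limited to 1 d.p. → 3 s.f.; 6.35 + 1.318 = 7.668, limited to 2 d.p. → 3 s.f.
Carrying full precision, 12.7 ÷ 7.668 = 1.65623369849…; keep min(3, 3) = 3 s.f.
Rounded to 3 significant figures: 1.66.

1.66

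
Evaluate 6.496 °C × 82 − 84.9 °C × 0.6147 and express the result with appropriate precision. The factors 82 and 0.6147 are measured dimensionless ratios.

6.496 × 82 = 532.672 → 5.3 × 10² °C (2 s.f., last digit at the 10^1 place).
84.9 × 0.6147 = 52.18803 → 52.2 °C (3 s.f., last digit at the 10^-1 place).
Difference: 480.48397 °C; keep the coarser place, 10^1.
Result: 4.8 × 10² °C.

4.8 × 10² °C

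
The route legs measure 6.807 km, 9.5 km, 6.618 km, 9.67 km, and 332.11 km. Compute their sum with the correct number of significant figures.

6.807 km + 9.5 km + 6.618 km + 9.67 km + 332.11 km = 364.705 km.
Addition/subtraction keeps the fewest decimal places: 6.807 → 3 decimal places, 9.5 → 1 decimal place, 6.618 → 3 decimal places, 9.67 → 2 decimal places, 332.11 → 2 decimal places; limit is 1.
Rounded to 1 decimal place: 364.7 km.

364.7 km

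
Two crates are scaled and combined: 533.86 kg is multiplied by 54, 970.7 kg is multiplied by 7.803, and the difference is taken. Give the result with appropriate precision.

2.1 × 10⁴ kg

533.86 × 54 = 28828.44 → 2.9 × 10⁴ kg (2 s.f., last digit at the 10^3 place).
970.7 × 7.803 = 7574.3721 → 7574 kg (4 s.f., last digit at the 10^0 place).
Difference: 21254.0679 kg; keep the coarser place, 10^3.
Result: 2.1 × 10⁴ kg.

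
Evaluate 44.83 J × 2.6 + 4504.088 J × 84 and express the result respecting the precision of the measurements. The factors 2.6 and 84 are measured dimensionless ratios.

44.83 × 2.6 = 116.558 → 1.2 × 10^2 J (2 s.f., last digit at the 10^1 place).
4504.088 × 84 = 378343.392 → 3.8 × 10^5 J (2 s.f., last digit at the 10^4 place).
Sum: 378459.95 J; keep the coarser place, 10^4.
Result: 3.8 × 10^5 J.

3.8 × 10^5 J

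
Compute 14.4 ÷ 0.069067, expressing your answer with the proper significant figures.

208

14.4 ÷ 0.069067 = 208.493202253…
Multiplication/division keeps the fewest significant figures: 14.4 → 3 s.f., 0.069067 → 5 s.f.; limit is 3.
Rounded to 3 significant figures: 208.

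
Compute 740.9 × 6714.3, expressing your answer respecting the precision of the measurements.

740.9 × 6714.3 = 4974624.87
Multiplication/division keeps the fewest significant figures: 740.9 → 4 s.f., 6714.3 → 5 s.f.; limit is 4.
Rounded to 4 significant figures: 4.975 × 10^6.

4.975 × 10^6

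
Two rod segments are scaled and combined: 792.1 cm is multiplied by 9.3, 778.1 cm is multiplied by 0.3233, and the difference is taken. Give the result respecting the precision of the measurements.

792.1 × 9.3 = 7366.53 → 7.4 × 10^3 cm (2 s.f., last digit at the 10^2 place).
778.1 × 0.3233 = 251.55973 → 251.6 cm (4 s.f., last digit at the 10^-1 place).
Difference: 7114.97027 cm; keep the coarser place, 10^2.
Result: 7.1 × 10^3 cm.

7.1 × 10^3 cm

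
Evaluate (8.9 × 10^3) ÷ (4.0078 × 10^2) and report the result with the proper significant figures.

22

(8.9 × 10^3) ÷ (4.0078 × 10^2) = 22.206696941…
Multiplication/division keeps the fewest significant figures: 8.9 × 10^3 → 2 s.f., 4.0078 × 10^2 → 5 s.f.; limit is 2.
Rounded to 2 significant figures: 22.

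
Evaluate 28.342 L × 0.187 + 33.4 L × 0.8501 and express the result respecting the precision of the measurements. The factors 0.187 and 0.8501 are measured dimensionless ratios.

28.342 × 0.187 = 5.299954 → 5.30 L (3 s.f., last digit at the 10^-2 place).
33.4 × 0.8501 = 28.39334 → 28.4 L (3 s.f., last digit at the 10^-1 place).
Sum: 33.693294 L; keep the coarser place, 10^-1.
Result: 33.7 L.

33.7 L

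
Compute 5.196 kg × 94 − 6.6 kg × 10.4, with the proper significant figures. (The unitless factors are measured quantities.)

4.2 × 10² kg

5.196 × 94 = 488.424 → 4.9 × 10² kg (2 s.f., last digit at the 10^1 place).
6.6 × 10.4 = 68.64 → 69 kg (2 s.f., last digit at the 10^0 place).
Difference: 419.784 kg; keep the coarser place, 10^1.
Result: 4.2 × 10² kg.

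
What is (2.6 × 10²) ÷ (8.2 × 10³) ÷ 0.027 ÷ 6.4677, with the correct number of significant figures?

(2.6 × 10²) ÷ (8.2 × 10³) ÷ 0.027 ÷ 6.4677 = 0.181570740261…
Multiplication/division keeps the fewest significant figures: 2.6 × 10² → 2 s.f., 8.2 × 10³ → 2 s.f., 0.027 → 2 s.f., 6.4677 → 5 s.f.; limit is 2.
Rounded to 2 significant figures: 1.8 × 10⁻¹.

1.8 × 10⁻¹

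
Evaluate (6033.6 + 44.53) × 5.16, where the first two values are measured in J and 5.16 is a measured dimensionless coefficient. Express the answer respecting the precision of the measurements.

6033.6 J + 44.53 J = 6078.13 J; the sum is limited to 1 decimal place (5 s.f.).
Carrying full precision, 6078.13 × 5.16 = 31363.1508 J; 5.16 has 3 s.f., so the result keeps min(5, 3) = 3 s.f.
Rounded to 3 significant figures: 3.14 × 10⁴ J.

3.14 × 10⁴ J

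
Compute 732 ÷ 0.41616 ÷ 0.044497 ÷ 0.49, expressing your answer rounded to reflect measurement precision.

732 ÷ 0.41616 ÷ 0.044497 ÷ 0.49 = 80672.2062742…
Multiplication/division keeps the fewest significant figures: 732 → 3 s.f., 0.41616 → 5 s.f., 0.044497 → 5 s.f., 0.49 → 2 s.f.; limit is 2.
Rounded to 2 significant figures: 8.1 × 10⁴.

8.1 × 10⁴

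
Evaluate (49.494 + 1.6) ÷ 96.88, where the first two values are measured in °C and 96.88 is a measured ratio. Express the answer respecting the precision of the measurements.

0.527 °C

49.494 °C + 1.6 °C = 51.094 °C; the sum is limited to 1 decimal place (3 s.f.).
Carrying full precision, 51.094 ÷ 96.88 = 0.527394715111… °C; 96.88 has 4 s.f., so the result keeps min(3, 4) = 3 s.f.
Rounded to 3 significant figures: 0.527 °C.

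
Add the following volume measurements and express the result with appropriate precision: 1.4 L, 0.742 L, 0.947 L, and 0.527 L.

3.6 L

1.4 L + 0.742 L + 0.947 L + 0.527 L = 3.616 L.
Addition/subtraction keeps the fewest decimal places: 1.4 → 1 decimal place, 0.742 → 3 decimal places, 0.947 → 3 decimal places, 0.527 → 3 decimal places; limit is 1.
Rounded to 1 decimal place: 3.6 L.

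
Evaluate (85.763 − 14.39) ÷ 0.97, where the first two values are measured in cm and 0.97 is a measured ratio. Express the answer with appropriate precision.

74 cm

85.763 cm − 14.39 cm = 71.373 cm; the difference is limited to 2 decimal places (4 s.f.).
Carrying full precision, 71.373 ÷ 0.97 = 73.5804123711… cm; 0.97 has 2 s.f., so the result keeps min(4, 2) = 2 s.f.
Rounded to 2 significant figures: 74 cm.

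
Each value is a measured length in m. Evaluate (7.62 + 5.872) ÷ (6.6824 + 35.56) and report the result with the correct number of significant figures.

0.3194

7.62 + 5.872 = 13.492, limited to 2 d.p. → 4 s.f.; 6.6824 + 35.56 = 42.2424, limited to 2 d.p. → 4 s.f.
Carrying full precision, 13.492 ÷ 42.2424 = 0.31939473136…; keep min(4, 4) = 4 s.f.
Rounded to 4 significant figures: 0.3194.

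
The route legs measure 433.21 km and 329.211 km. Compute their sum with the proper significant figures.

762.42 km

433.21 km + 329.211 km = 762.421 km.
Addition/subtraction keeps the fewest decimal places: 433.21 → 2 decimal places, 329.211 → 3 decimal places; limit is 2.
Rounded to 2 decimal places: 762.42 km.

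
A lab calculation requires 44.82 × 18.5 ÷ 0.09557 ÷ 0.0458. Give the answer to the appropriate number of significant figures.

44.82 × 18.5 ÷ 0.09557 ÷ 0.0458 = 189433.38361…
Multiplication/division keeps the fewest significant figures: 44.82 → 4 s.f., 18.5 → 3 s.f., 0.09557 → 4 s.f., 0.0458 → 3 s.f.; limit is 3.
Rounded to 3 significant figures: 1.89 × 10^5.

1.89 × 10^5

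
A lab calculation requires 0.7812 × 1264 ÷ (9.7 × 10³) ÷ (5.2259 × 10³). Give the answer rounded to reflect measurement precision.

0.7812 × 1264 ÷ (9.7 × 10³) ÷ (5.2259 × 10³) = 0.0000194794405265…
Multiplication/division keeps the fewest significant figures: 0.7812 → 4 s.f., 1264 → 4 s.f., 9.7 × 10³ → 2 s.f., 5.2259 × 10³ → 5 s.f.; limit is 2.
Rounded to 2 significant figures: 1.9 × 10⁻⁵.

1.9 × 10⁻⁵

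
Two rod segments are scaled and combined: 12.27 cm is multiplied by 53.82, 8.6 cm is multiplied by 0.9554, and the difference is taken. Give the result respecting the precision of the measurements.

652.2 cm

12.27 × 53.82 = 660.3714 → 660.4 cm (4 s.f., last digit at the 10^-1 place).
8.6 × 0.9554 = 8.21644 → 8.2 cm (2 s.f., last digit at the 10^-1 place).
Difference: 652.15496 cm; keep the coarser place, 10^-1.
Result: 652.2 cm.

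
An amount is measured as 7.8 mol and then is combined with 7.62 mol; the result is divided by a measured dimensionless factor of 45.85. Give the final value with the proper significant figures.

7.8 mol + 7.62 mol = 15.42 mol; the sum is limited to 1 decimal place (3 s.f.).
Carrying full precision, 15.42 ÷ 45.85 = 0.336314067612… mol; 45.85 has 4 s.f., so the result keeps min(3, 4) = 3 s.f.
Rounded to 3 significant figures: 0.336 mol.

0.336 mol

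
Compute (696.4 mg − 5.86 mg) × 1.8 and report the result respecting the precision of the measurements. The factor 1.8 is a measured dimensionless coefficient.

696.4 mg − 5.86 mg = 690.54 mg; the difference is limited to 1 decimal place (4 s.f.).
Carrying full precision, 690.54 × 1.8 = 1242.972 mg; 1.8 has 2 s.f., so the result keeps min(4, 2) = 2 s.f.
Rounded to 2 significant figures: 1.2 × 10^3 mg.

1.2 × 10^3 mg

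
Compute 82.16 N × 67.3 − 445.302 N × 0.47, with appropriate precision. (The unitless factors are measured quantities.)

82.16 × 67.3 = 5529.368 → 5.53 × 10³ N (3 s.f., last digit at the 10^1 place).
445.302 × 0.47 = 209.29194 → 2.1 × 10² N (2 s.f., last digit at the 10^1 place).
Difference: 5320.07606 N; keep the coarser place, 10^1.
Result: 5.32 × 10³ N.

5.32 × 10³ N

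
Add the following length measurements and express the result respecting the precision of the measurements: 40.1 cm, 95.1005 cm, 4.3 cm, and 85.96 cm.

40.1 cm + 95.1005 cm + 4.3 cm + 85.96 cm = 225.4605 cm.
Addition/subtraction keeps the fewest decimal places: 40.1 → 1 decimal place, 95.1005 → 4 decimal places, 4.3 → 1 decimal place, 85.96 → 2 decimal places; limit is 1.
Rounded to 1 decimal place: 225.5 cm.

225.5 cm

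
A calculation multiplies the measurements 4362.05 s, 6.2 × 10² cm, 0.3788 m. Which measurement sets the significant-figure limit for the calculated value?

4362.05 s → 6 s.f.; 6.2 × 10² cm → 2 s.f.; 0.3788 m → 4 s.f.
The fewest is 2 significant figures, from 6.2 × 10² cm.

6.2 × 10² cm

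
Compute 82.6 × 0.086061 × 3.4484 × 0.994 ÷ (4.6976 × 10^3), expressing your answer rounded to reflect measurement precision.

82.6 × 0.086061 × 3.4484 × 0.994 ÷ (4.6976 × 10^3) = 0.00518697819571…
Multiplication/division keeps the fewest significant figures: 82.6 → 3 s.f., 0.086061 → 5 s.f., 3.4484 → 5 s.f., 0.994 → 3 s.f., 4.6976 × 10^3 → 5 s.f.; limit is 3.
Rounded to 3 significant figures: 0.00519.

0.00519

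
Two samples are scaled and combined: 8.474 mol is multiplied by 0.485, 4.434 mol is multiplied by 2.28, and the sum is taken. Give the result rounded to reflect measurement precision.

8.474 × 0.485 = 4.10989 → 4.11 mol (3 s.f., last digit at the 10^-2 place).
4.434 × 2.28 = 10.10952 → 10.1 mol (3 s.f., last digit at the 10^-1 place).
Sum: 14.21941 mol; keep the coarser place, 10^-1.
Result: 14.2 mol.

14.2 mol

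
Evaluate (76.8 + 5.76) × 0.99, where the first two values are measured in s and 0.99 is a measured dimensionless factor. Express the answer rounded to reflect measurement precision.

82 s

76.8 s + 5.76 s = 82.56 s; the sum is limited to 1 decimal place (3 s.f.).
Carrying full precision, 82.56 × 0.99 = 81.7344 s; 0.99 has 2 s.f., so the result keeps min(3, 2) = 2 s.f.
Rounded to 2 significant figures: 82 s.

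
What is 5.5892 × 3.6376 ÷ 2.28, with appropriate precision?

8.92

5.5892 × 3.6376 ÷ 2.28 = 8.91722540351…
Multiplication/division keeps the fewest significant figures: 5.5892 → 5 s.f., 3.6376 → 5 s.f., 2.28 → 3 s.f.; limit is 3.
Rounded to 3 significant figures: 8.92.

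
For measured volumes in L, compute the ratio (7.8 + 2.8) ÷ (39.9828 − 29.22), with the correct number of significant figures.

0.985

7.8 + 2.8 = 10.6, limited to 1 d.p. → 3 s.f.; 39.9828 − 29.22 = 10.7628, limited to 2 d.p. → 4 s.f.
Carrying full precision, 10.6 ÷ 10.7628 = 0.984873824655…; keep min(3, 4) = 3 s.f.
Rounded to 3 significant figures: 0.985.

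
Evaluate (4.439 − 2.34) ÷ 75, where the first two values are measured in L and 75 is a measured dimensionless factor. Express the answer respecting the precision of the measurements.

0.028 L

4.439 L − 2.34 L = 2.099 L; the difference is limited to 2 decimal places (3 s.f.).
Carrying full precision, 2.099 ÷ 75 = 0.0279866666667… L; 75 has 2 s.f., so the result keeps min(3, 2) = 2 s.f.
Rounded to 2 significant figures: 0.028 L.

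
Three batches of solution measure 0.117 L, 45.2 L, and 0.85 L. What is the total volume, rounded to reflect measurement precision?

46.2 L

0.117 L + 45.2 L + 0.85 L = 46.167 L.
Addition/subtraction keeps the fewest decimal places: 0.117 → 3 decimal places, 45.2 → 1 decimal place, 0.85 → 2 decimal places; limit is 1.
Rounded to 1 decimal place: 46.2 L.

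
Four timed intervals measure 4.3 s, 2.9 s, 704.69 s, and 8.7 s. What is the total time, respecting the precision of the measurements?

720.6 s

4.3 s + 2.9 s + 704.69 s + 8.7 s = 720.59 s.
Addition/subtraction keeps the fewest decimal places: 4.3 → 1 decimal place, 2.9 → 1 decimal place, 704.69 → 2 decimal places, 8.7 → 1 decimal place; limit is 1.
Rounded to 1 decimal place: 720.6 s.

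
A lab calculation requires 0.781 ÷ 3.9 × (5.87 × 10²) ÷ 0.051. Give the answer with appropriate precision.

0.781 ÷ 3.9 × (5.87 × 10²) ÷ 0.051 = 2304.91201609…
Multiplication/division keeps the fewest significant figures: 0.781 → 3 s.f., 3.9 → 2 s.f., 5.87 × 10² → 3 s.f., 0.051 → 2 s.f.; limit is 2.
Rounded to 2 significant figures: 2.3 × 10³.

2.3 × 10³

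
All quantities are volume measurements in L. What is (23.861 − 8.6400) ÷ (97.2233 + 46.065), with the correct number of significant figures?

23.861 − 8.6400 = 15.2210, limited to 3 d.p. → 5 s.f.; 97.2233 + 46.065 = 143.2883, limited to 3 d.p. → 6 s.f.
Carrying full precision, 15.2210 ÷ 143.2883 = 0.106226398108…; keep min(5, 6) = 5 s.f.
Rounded to 5 significant figures: 0.10623.

0.10623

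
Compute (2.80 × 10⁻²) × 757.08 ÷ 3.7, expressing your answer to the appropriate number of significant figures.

5.7

(2.80 × 10⁻²) × 757.08 ÷ 3.7 = 5.72925405405…
Multiplication/division keeps the fewest significant figures: 2.80 × 10⁻² → 3 s.f., 757.08 → 5 s.f., 3.7 → 2 s.f.; limit is 2.
Rounded to 2 significant figures: 5.7.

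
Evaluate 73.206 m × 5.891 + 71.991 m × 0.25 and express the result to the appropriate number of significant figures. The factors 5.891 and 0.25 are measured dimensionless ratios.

73.206 × 5.891 = 431.256546 → 431.3 m (4 s.f., last digit at the 10^-1 place).
71.991 × 0.25 = 17.99775 → 18 m (2 s.f., last digit at the 10^0 place).
Sum: 449.254296 m; keep the coarser place, 10^0.
Result: 449 m.

449 m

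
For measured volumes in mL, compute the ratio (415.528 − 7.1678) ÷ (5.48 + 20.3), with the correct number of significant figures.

15.8

415.528 − 7.1678 = 408.3602, limited to 3 d.p. → 6 s.f.; 5.48 + 20.3 = 25.78, limited to 1 d.p. → 3 s.f.
Carrying full precision, 408.3602 ÷ 25.78 = 15.8401939488…; keep min(6, 3) = 3 s.f.
Rounded to 3 significant figures: 15.8.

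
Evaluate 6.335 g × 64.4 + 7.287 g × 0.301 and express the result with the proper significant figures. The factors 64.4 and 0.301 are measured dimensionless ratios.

6.335 × 64.4 = 407.974 → 408 g (3 s.f., last digit at the 10^0 place).
7.287 × 0.301 = 2.193387 → 2.19 g (3 s.f., last digit at the 10^-2 place).
Sum: 410.167387 g; keep the coarser place, 10^0.
Result: 410. g.

410. g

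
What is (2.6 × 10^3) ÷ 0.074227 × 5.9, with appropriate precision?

2.1 × 10^5

(2.6 × 10^3) ÷ 0.074227 × 5.9 = 206663.343527…
Multiplication/division keeps the fewest significant figures: 2.6 × 10^3 → 2 s.f., 0.074227 → 5 s.f., 5.9 → 2 s.f.; limit is 2.
Rounded to 2 significant figures: 2.1 × 10^5.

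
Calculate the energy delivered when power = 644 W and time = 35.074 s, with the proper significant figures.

energy delivered = 644 W × 35.074 s = 22587.656 J.
644 has 3 significant figures; 35.074 has 5.
Division/multiplication keeps the fewest: 3 significant figures.
Rounded: 2.26 × 10⁴ J.

2.26 × 10⁴ J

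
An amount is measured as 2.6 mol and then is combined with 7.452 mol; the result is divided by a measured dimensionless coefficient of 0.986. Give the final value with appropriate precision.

10.2 mol

2.6 mol + 7.452 mol = 10.052 mol; the sum is limited to 1 decimal place (3 s.f.).
Carrying full precision, 10.052 ÷ 0.986 = 10.1947261663… mol; 0.986 has 3 s.f., so the result keeps min(3, 3) = 3 s.f.
Rounded to 3 significant figures: 10.2 mol.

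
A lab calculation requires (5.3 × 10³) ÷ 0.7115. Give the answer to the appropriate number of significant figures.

(5.3 × 10³) ÷ 0.7115 = 7449.05130007…
Multiplication/division keeps the fewest significant figures: 5.3 × 10³ → 2 s.f., 0.7115 → 4 s.f.; limit is 2.
Rounded to 2 significant figures: 7.4 × 10³.

7.4 × 10³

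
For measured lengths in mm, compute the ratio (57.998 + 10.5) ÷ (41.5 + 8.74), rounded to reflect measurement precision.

1.36

57.998 + 10.5 = 68.498, limited to 1 d.p. → 3 s.f.; 41.5 + 8.74 = 50.24, limited to 1 d.p. → 3 s.f.
Carrying full precision, 68.498 ÷ 50.24 = 1.3634156051…; keep min(3, 3) = 3 s.f.
Rounded to 3 significant figures: 1.36.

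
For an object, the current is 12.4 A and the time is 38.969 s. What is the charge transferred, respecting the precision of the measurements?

4.83 × 10² C

charge transferred = 12.4 A × 38.969 s = 483.2156 C.
12.4 has 3 significant figures; 38.969 has 5.
Division/multiplication keeps the fewest: 3 significant figures.
Rounded: 4.83 × 10² C.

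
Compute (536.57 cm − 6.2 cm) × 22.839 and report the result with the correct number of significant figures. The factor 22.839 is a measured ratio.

1.211 × 10⁴ cm

536.57 cm − 6.2 cm = 530.37 cm; the difference is limited to 1 decimal place (4 s.f.).
Carrying full precision, 530.37 × 22.839 = 12113.12043 cm; 22.839 has 5 s.f., so the result keeps min(4, 5) = 4 s.f.
Rounded to 4 significant figures: 1.211 × 10⁴ cm.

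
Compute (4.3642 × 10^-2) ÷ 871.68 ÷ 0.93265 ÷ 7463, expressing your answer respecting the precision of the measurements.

(4.3642 × 10^-2) ÷ 871.68 ÷ 0.93265 ÷ 7463 = 7.19308889011 × 10^-9…
Multiplication/division keeps the fewest significant figures: 4.3642 × 10^-2 → 5 s.f., 871.68 → 5 s.f., 0.93265 → 5 s.f., 7463 → 4 s.f.; limit is 4.
Rounded to 4 significant figures: 7.193 × 10^-9.

7.193 × 10^-9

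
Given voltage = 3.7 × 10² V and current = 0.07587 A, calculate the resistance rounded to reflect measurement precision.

4.9 × 10³ Ω

resistance = 3.7 × 10² V ÷ 0.07587 A = 4876.76288388… Ω.
3.7 × 10² has 2 significant figures; 0.07587 has 4.
Division/multiplication keeps the fewest: 2 significant figures.
Rounded: 4.9 × 10³ Ω.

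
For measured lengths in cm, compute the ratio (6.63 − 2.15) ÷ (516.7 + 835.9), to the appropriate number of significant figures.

0.00331

6.63 − 2.15 = 4.48, limited to 2 d.p. → 3 s.f.; 516.7 + 835.9 = 1352.6, limited to 1 d.p. → 5 s.f.
Carrying full precision, 4.48 ÷ 1352.6 = 0.00331213958303…; keep min(3, 5) = 3 s.f.
Rounded to 3 significant figures: 0.00331.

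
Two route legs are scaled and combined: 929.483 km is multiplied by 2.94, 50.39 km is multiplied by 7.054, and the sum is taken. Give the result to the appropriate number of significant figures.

929.483 × 2.94 = 2732.68002 → 2.73 × 10^3 km (3 s.f., last digit at the 10^1 place).
50.39 × 7.054 = 355.45106 → 355.5 km (4 s.f., last digit at the 10^-1 place).
Sum: 3088.13108 km; keep the coarser place, 10^1.
Result: 3.09 × 10^3 km.

3.09 × 10^3 km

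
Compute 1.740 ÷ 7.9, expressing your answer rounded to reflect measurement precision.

0.22

1.740 ÷ 7.9 = 0.220253164557…
Multiplication/division keeps the fewest significant figures: 1.740 → 4 s.f., 7.9 → 2 s.f.; limit is 2.
Rounded to 2 significant figures: 0.22.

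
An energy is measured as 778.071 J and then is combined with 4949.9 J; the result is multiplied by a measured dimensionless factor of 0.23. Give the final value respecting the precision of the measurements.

1.3 × 10^3 J

778.071 J + 4949.9 J = 5727.971 J; the sum is limited to 1 decimal place (5 s.f.).
Carrying full precision, 5727.971 × 0.23 = 1317.43333 J; 0.23 has 2 s.f., so the result keeps min(5, 2) = 2 s.f.
Rounded to 2 significant figures: 1.3 × 10^3 J.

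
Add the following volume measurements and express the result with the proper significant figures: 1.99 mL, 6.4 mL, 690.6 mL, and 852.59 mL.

1551.6 mL

1.99 mL + 6.4 mL + 690.6 mL + 852.59 mL = 1551.58 mL.
Addition/subtraction keeps the fewest decimal places: 1.99 → 2 decimal places, 6.4 → 1 decimal place, 690.6 → 1 decimal place, 852.59 → 2 decimal places; limit is 1.
Rounded to 1 decimal place: 1551.6 mL.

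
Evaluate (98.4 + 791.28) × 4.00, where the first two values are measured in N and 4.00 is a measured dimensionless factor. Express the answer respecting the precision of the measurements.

3.56 × 10^3 N

98.4 N + 791.28 N = 889.68 N; the sum is limited to 1 decimal place (4 s.f.).
Carrying full precision, 889.68 × 4.00 = 3558.72 N; 4.00 has 3 s.f., so the result keeps min(4, 3) = 3 s.f.
Rounded to 3 significant figures: 3.56 × 10^3 N.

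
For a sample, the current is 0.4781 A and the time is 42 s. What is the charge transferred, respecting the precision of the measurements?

charge transferred = 0.4781 A × 42 s = 20.0802 C.
0.4781 has 4 significant figures; 42 has 2.
Division/multiplication keeps the fewest: 2 significant figures.
Rounded: 20. C.

20. C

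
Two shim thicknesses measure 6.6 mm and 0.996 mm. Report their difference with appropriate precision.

6.6 mm − 0.996 mm = 5.604 mm.
Addition/subtraction keeps the fewest decimal places: 6.6 → 1 decimal place, 0.996 → 3 decimal places; limit is 1.
Rounded to 1 decimal place: 5.6 mm.

5.6 mm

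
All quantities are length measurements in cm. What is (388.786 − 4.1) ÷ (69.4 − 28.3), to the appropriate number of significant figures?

388.786 − 4.1 = 384.686, limited to 1 d.p. → 4 s.f.; 69.4 − 28.3 = 41.1, limited to 1 d.p. → 3 s.f.
Carrying full precision, 384.686 ÷ 41.1 = 9.359756691…; keep min(4, 3) = 3 s.f.
Rounded to 3 significant figures: 9.36.

9.36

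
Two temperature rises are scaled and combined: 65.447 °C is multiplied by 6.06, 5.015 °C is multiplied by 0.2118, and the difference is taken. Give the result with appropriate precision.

65.447 × 6.06 = 396.60882 → 397 °C (3 s.f., last digit at the 10^0 place).
5.015 × 0.2118 = 1.062177 → 1.062 °C (4 s.f., last digit at the 10^-3 place).
Difference: 395.546643 °C; keep the coarser place, 10^0.
Result: 396 °C.

396 °C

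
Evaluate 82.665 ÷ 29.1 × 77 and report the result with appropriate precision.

2.2 × 10²

82.665 ÷ 29.1 × 77 = 218.73556701…
Multiplication/division keeps the fewest significant figures: 82.665 → 5 s.f., 29.1 → 3 s.f., 77 → 2 s.f.; limit is 2.
Rounded to 2 significant figures: 2.2 × 10².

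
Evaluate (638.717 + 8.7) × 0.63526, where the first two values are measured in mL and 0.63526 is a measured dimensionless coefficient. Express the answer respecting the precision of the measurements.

638.717 mL + 8.7 mL = 647.417 mL; the sum is limited to 1 decimal place (4 s.f.).
Carrying full precision, 647.417 × 0.63526 = 411.27812342 mL; 0.63526 has 5 s.f., so the result keeps min(4, 5) = 4 s.f.
Rounded to 4 significant figures: 411.3 mL.

411.3 mL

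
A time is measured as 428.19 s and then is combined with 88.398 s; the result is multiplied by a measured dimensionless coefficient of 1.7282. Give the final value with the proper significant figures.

428.19 s + 88.398 s = 516.588 s; the sum is limited to 2 decimal places (5 s.f.).
Carrying full precision, 516.588 × 1.7282 = 892.7673816 s; 1.7282 has 5 s.f., so the result keeps min(5, 5) = 5 s.f.
Rounded to 5 significant figures: 892.77 s.

892.77 s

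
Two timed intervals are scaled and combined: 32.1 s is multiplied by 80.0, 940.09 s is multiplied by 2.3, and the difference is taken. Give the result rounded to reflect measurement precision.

32.1 × 80.0 = 2568 → 2.57 × 10³ s (3 s.f., last digit at the 10^1 place).
940.09 × 2.3 = 2162.207 → 2.2 × 10³ s (2 s.f., last digit at the 10^2 place).
Difference: 405.793 s; keep the coarser place, 10^2.
Result: 4 × 10² s.

4 × 10² s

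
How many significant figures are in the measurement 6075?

6075: zeros between nonzero digits are significant.

4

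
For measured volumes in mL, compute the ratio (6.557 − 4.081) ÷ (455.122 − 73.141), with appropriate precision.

6.557 − 4.081 = 2.476, limited to 3 d.p. → 4 s.f.; 455.122 − 73.141 = 381.981, limited to 3 d.p. → 6 s.f.
Carrying full precision, 2.476 ÷ 381.981 = 0.0064819977957…; keep min(4, 6) = 4 s.f.
Rounded to 4 significant figures: 0.006482.

0.006482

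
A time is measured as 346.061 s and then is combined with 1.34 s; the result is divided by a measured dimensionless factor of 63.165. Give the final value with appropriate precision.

5.4999 s

346.061 s + 1.34 s = 347.401 s; the sum is limited to 2 decimal places (5 s.f.).
Carrying full precision, 347.401 ÷ 63.165 = 5.49989709491… s; 63.165 has 5 s.f., so the result keeps min(5, 5) = 5 s.f.
Rounded to 5 significant figures: 5.4999 s.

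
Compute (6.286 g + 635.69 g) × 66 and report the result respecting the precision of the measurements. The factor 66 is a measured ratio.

4.2 × 10⁴ g

6.286 g + 635.69 g = 641.976 g; the sum is limited to 2 decimal places (5 s.f.).
Carrying full precision, 641.976 × 66 = 42370.416 g; 66 has 2 s.f., so the result keeps min(5, 2) = 2 s.f.
Rounded to 2 significant figures: 4.2 × 10⁴ g.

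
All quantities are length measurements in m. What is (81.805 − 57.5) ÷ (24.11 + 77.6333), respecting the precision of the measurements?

81.805 − 57.5 = 24.305, limited to 1 d.p. → 3 s.f.; 24.11 + 77.6333 = 101.7433, limited to 2 d.p. → 5 s.f.
Carrying full precision, 24.305 ÷ 101.7433 = 0.238885508923…; keep min(3, 5) = 3 s.f.
Rounded to 3 significant figures: 0.239.

0.239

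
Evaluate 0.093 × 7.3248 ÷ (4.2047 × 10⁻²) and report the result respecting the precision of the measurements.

16

0.093 × 7.3248 ÷ (4.2047 × 10⁻²) = 16.2010702309…
Multiplication/division keeps the fewest significant figures: 0.093 → 2 s.f., 7.3248 → 5 s.f., 4.2047 × 10⁻² → 5 s.f.; limit is 2.
Rounded to 2 significant figures: 16.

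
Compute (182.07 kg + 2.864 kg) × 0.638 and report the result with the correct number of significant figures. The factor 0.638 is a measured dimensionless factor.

118 kg

182.07 kg + 2.864 kg = 184.934 kg; the sum is limited to 2 decimal places (5 s.f.).
Carrying full precision, 184.934 × 0.638 = 117.987892 kg; 0.638 has 3 s.f., so the result keeps min(5, 3) = 3 s.f.
Rounded to 3 significant figures: 118 kg.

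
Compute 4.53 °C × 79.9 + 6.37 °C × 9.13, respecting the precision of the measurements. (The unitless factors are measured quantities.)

4.53 × 79.9 = 361.947 → 3.62 × 10^2 °C (3 s.f., last digit at the 10^0 place).
6.37 × 9.13 = 58.1581 → 58.2 °C (3 s.f., last digit at the 10^-1 place).
Sum: 420.1051 °C; keep the coarser place, 10^0.
Result: 420. °C.

420. °C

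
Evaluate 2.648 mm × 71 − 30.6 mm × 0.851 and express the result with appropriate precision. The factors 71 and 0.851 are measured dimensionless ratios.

2.648 × 71 = 188.008 → 1.9 × 10^2 mm (2 s.f., last digit at the 10^1 place).
30.6 × 0.851 = 26.0406 → 26.0 mm (3 s.f., last digit at the 10^-1 place).
Difference: 161.9674 mm; keep the coarser place, 10^1.
Result: 1.6 × 10^2 mm.

1.6 × 10^2 mm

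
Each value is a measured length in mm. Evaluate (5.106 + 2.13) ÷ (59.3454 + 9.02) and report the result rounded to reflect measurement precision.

5.106 + 2.13 = 7.236, limited to 2 d.p. → 3 s.f.; 59.3454 + 9.02 = 68.3654, limited to 2 d.p. → 4 s.f.
Carrying full precision, 7.236 ÷ 68.3654 = 0.105843014156…; keep min(3, 4) = 3 s.f.
Rounded to 3 significant figures: 0.106.

0.106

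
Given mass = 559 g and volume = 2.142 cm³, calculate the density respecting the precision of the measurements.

density = 559 g ÷ 2.142 cm³ = 260.971055089… g/cm³.
559 has 3 significant figures; 2.142 has 4.
Division/multiplication keeps the fewest: 3 significant figures.
Rounded: 261 g/cm³.

261 g/cm³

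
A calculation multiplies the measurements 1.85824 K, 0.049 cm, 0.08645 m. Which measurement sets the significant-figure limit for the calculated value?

1.85824 K → 6 s.f.; 0.049 cm → 2 s.f.; 0.08645 m → 4 s.f.
The fewest is 2 significant figures, from 0.049 cm.

0.049 cm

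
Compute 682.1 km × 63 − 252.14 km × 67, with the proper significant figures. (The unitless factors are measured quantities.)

2.6 × 10^4 km

682.1 × 63 = 42972.3 → 4.3 × 10^4 km (2 s.f., last digit at the 10^3 place).
252.14 × 67 = 16893.38 → 1.7 × 10^4 km (2 s.f., last digit at the 10^3 place).
Difference: 26078.92 km; keep the coarser place, 10^3.
Result: 2.6 × 10^4 km.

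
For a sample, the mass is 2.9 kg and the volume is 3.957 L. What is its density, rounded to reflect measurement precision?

0.73 kg/L

density = 2.9 kg ÷ 3.957 L = 0.732878443265… kg/L.
2.9 has 2 significant figures; 3.957 has 4.
Division/multiplication keeps the fewest: 2 significant figures.
Rounded: 0.73 kg/L.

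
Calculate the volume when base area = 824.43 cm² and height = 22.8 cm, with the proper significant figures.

volume = 824.43 cm² × 22.8 cm = 18797.004 cm³.
824.43 has 5 significant figures; 22.8 has 3.
Division/multiplication keeps the fewest: 3 significant figures.
Rounded: 1.88 × 10^4 cm³.

1.88 × 10^4 cm³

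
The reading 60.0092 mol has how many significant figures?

60.0092: zeros between nonzero digits are significant.

6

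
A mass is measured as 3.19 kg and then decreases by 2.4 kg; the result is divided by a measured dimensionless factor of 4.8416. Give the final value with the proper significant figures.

0.2 kg

3.19 kg − 2.4 kg = 0.79 kg; the difference is limited to 1 decimal place (1 s.f.).
Carrying full precision, 0.79 ÷ 4.8416 = 0.163169200264… kg; 4.8416 has 5 s.f., so the result keeps min(1, 5) = 1 s.f.
Rounded to 1 significant figure: 0.2 kg.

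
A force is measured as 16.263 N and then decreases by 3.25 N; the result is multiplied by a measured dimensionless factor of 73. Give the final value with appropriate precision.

16.263 N − 3.25 N = 13.013 N; the difference is limited to 2 decimal places (4 s.f.).
Carrying full precision, 13.013 × 73 = 949.949 N; 73 has 2 s.f., so the result keeps min(4, 2) = 2 s.f.
Rounded to 2 significant figures: 9.5 × 10² N.

9.5 × 10² N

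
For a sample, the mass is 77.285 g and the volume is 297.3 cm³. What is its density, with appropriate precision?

0.2600 g/cm³

density = 77.285 g ÷ 297.3 cm³ = 0.259956273125… g/cm³.
77.285 has 5 significant figures; 297.3 has 4.
Division/multiplication keeps the fewest: 4 significant figures.
Rounded: 0.2600 g/cm³.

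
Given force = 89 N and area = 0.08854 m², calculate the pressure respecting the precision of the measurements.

1.0 × 10^3 Pa

pressure = 89 N ÷ 0.08854 m² = 1005.19539191… Pa.
89 has 2 significant figures; 0.08854 has 4.
Division/multiplication keeps the fewest: 2 significant figures.
Rounded: 1.0 × 10^3 Pa.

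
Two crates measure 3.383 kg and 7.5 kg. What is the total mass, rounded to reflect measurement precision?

3.383 kg + 7.5 kg = 10.883 kg.
Addition/subtraction keeps the fewest decimal places: 3.383 → 3 decimal places, 7.5 → 1 decimal place; limit is 1.
Rounded to 1 decimal place: 10.9 kg.

10.9 kg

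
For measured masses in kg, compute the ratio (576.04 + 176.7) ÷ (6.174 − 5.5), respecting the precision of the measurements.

576.04 + 176.7 = 752.74, limited to 1 d.p. → 4 s.f.; 6.174 − 5.5 = 0.674, limited to 1 d.p. → 1 s.f.
Carrying full precision, 752.74 ÷ 0.674 = 1116.82492582…; keep min(4, 1) = 1 s.f.
Rounded to 1 significant figure: 1 × 10³.

1 × 10³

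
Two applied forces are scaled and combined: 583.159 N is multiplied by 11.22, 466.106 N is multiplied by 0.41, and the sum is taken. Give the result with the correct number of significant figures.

6.73 × 10^3 N

583.159 × 11.22 = 6543.04398 → 6543 N (4 s.f., last digit at the 10^0 place).
466.106 × 0.41 = 191.10346 → 1.9 × 10^2 N (2 s.f., last digit at the 10^1 place).
Sum: 6734.14744 N; keep the coarser place, 10^1.
Result: 6.73 × 10^3 N.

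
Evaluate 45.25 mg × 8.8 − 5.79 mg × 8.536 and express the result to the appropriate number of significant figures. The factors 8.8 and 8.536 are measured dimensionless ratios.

3.5 × 10^2 mg

45.25 × 8.8 = 398.2 → 4.0 × 10^2 mg (2 s.f., last digit at the 10^1 place).
5.79 × 8.536 = 49.42344 → 49.4 mg (3 s.f., last digit at the 10^-1 place).
Difference: 348.77656 mg; keep the coarser place, 10^1.
Result: 3.5 × 10^2 mg.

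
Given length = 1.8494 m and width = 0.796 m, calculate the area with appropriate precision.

area = 1.8494 m × 0.796 m = 1.4721224 m².
1.8494 has 5 significant figures; 0.796 has 3.
Division/multiplication keeps the fewest: 3 significant figures.
Rounded: 1.47 m².

1.47 m²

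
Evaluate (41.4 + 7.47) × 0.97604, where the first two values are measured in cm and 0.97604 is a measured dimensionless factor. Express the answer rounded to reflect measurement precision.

41.4 cm + 7.47 cm = 48.87 cm; the sum is limited to 1 decimal place (3 s.f.).
Carrying full precision, 48.87 × 0.97604 = 47.6990748 cm; 0.97604 has 5 s.f., so the result keeps min(3, 5) = 3 s.f.
Rounded to 3 significant figures: 47.7 cm.

47.7 cm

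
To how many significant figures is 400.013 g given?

400.013: zeros between nonzero digits are significant.

6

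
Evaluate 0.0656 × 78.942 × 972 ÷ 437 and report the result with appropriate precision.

0.0656 × 78.942 × 972 ÷ 437 = 11.518522962…
Multiplication/division keeps the fewest significant figures: 0.0656 → 3 s.f., 78.942 → 5 s.f., 972 → 3 s.f., 437 → 3 s.f.; limit is 3.
Rounded to 3 significant figures: 11.5.

11.5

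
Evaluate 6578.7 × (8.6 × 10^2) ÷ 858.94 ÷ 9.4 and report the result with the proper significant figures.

7.0 × 10^2

6578.7 × (8.6 × 10^2) ÷ 858.94 ÷ 9.4 = 700.725386907…
Multiplication/division keeps the fewest significant figures: 6578.7 → 5 s.f., 8.6 × 10^2 → 2 s.f., 858.94 → 5 s.f., 9.4 → 2 s.f.; limit is 2.
Rounded to 2 significant figures: 7.0 × 10^2.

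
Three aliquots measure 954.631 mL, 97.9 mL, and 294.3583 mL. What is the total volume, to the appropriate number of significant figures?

1346.9 mL

954.631 mL + 97.9 mL + 294.3583 mL = 1346.8893 mL.
Addition/subtraction keeps the fewest decimal places: 954.631 → 3 decimal places, 97.9 → 1 decimal place, 294.3583 → 4 decimal places; limit is 1.
Rounded to 1 decimal place: 1346.9 mL.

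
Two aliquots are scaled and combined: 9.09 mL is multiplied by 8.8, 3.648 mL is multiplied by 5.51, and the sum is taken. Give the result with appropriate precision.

9.09 × 8.8 = 79.992 → 8.0 × 10¹ mL (2 s.f., last digit at the 10^0 place).
3.648 × 5.51 = 20.10048 → 20.1 mL (3 s.f., last digit at the 10^-1 place).
Sum: 100.09248 mL; keep the coarser place, 10^0.
Result: 1.00 × 10² mL.

1.00 × 10² mL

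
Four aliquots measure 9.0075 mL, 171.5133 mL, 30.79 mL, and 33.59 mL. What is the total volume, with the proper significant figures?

244.90 mL

9.0075 mL + 171.5133 mL + 30.79 mL + 33.59 mL = 244.9008 mL.
Addition/subtraction keeps the fewest decimal places: 9.0075 → 4 decimal places, 171.5133 → 4 decimal places, 30.79 → 2 decimal places, 33.59 → 2 decimal places; limit is 2.
Rounded to 2 decimal places: 244.90 mL.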